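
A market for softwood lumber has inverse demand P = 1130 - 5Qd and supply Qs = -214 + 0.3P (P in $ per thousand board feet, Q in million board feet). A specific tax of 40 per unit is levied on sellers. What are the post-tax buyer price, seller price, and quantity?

P_b = 904, P_s = 864, Q = 45.2

Rewriting in direct form: Qd = 226 - 0.2P.
Sellers keep P_s = P_b - 40 per unit, so supply in terms of the buyer price is Qs = -226 + 0.3P_b.
Set Qd = Qs: 226 - 0.2P_b = -226 + 0.3P_b, so 452 = 0.5P_b and P_b = 904.
So P_s = 864 and the quantity traded is Q = 226 - 0.2(904) = 45.2.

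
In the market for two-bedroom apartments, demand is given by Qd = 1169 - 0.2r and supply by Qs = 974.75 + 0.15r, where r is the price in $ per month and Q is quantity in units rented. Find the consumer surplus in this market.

Consumer surplus = 2798410

Set Qd = Qs: 1169 - 0.2r = 974.75 + 0.15r, so 194.25 = 0.35r and r* = 555.
From the demand curve, Q* = 1169 - 0.2(555) = 1058.
Demand choke price (Qd = 0): r = 1169/0.2 = 5845. Consumer surplus = ½ × (5845 - 555) × 1058 = 2798410.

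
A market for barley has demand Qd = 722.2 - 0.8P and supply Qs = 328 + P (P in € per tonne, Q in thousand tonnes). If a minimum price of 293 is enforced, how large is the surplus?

At P = 293: Qd = 487.8 and Qs = 621.
Surplus = Qs - Qd = 621 - 487.8 = 133.2.

Surplus = 133.2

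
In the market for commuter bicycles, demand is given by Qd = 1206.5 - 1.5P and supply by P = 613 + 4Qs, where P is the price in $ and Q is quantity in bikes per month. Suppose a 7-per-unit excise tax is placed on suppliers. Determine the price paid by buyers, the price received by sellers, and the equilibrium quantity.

Rewriting in direct form: Qs = -153.25 + 0.25P.
With a tax of 7 on suppliers, they supply based on the net price P_s = P_b - 7, so Qs = -155 + 0.25P_b.
Equate demand and the shifted supply: 1206.5 - 1.5P_b = -155 + 0.25P_b, giving 1.75P_b = 1361.5, so P_b = 778.
Then P_s = 778 - 7 = 771 and Q = 1206.5 - 1.5(778) = 39.5.

P_b = 778, P_s = 771, Q = 39.5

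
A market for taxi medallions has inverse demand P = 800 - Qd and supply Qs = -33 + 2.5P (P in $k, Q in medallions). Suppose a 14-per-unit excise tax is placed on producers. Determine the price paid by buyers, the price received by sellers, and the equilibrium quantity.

In direct form, Qd = 800 - P.
Producers keep P_s = P_b - 14 per unit, so supply in terms of the buyer price is Qs = -68 + 2.5P_b.
Market clearing requires 800 - P_b = -68 + 2.5P_b; hence 868 = 3.5P_b and P_b = 248.
Then P_s = 248 - 14 = 234 and Q = 800 - 248 = 552.

P_b = 248, P_s = 234, Q = 552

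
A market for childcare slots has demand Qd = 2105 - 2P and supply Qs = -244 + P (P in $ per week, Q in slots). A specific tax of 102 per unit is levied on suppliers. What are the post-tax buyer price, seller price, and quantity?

P_b = 817, P_s = 715, Q = 471

With a tax of 102 on suppliers, they supply based on the net price P_s = P_b - 102, so Qs = -346 + P_b.
Market clearing requires 2105 - 2P_b = -346 + P_b; hence 2451 = 3P_b and P_b = 817.
So P_s = 715 and the quantity traded is Q = 2105 - 2(817) = 471.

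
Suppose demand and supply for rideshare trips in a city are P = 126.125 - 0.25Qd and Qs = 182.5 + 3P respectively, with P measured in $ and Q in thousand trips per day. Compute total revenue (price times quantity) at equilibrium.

Solving each curve for Q: Qd = 504.5 - 4P.
At equilibrium Qd = Qs, so 504.5 - 4P = 182.5 + 3P; collecting terms, 322 = 7P and P* = 46.
Substitute back: Q* = 504.5 - 4(46) = 320.5.
Total revenue = P* × Q* = 46 × 320.5 = 14743.

Total revenue = 14743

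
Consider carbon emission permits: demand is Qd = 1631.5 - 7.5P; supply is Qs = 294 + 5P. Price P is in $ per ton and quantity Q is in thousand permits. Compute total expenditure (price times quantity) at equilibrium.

The market clears where 1631.5 - 7.5P = 294 + 5P. Rearranging, 12.5P = 1337.5, hence P* = 107.
From the demand curve, Q* = 1631.5 - 7.5(107) = 829.
Total expenditure = P* × Q* = 107 × 829 = 88703.

Total expenditure = 88703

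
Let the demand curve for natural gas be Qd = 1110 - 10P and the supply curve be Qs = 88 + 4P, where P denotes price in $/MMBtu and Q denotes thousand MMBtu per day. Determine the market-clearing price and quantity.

P* = 73, Q* = 380

The market clears where 1110 - 10P = 88 + 4P. Rearranging, 14P = 1022, hence P* = 73.
Substitute back: Q* = 1110 - 10(73) = 380.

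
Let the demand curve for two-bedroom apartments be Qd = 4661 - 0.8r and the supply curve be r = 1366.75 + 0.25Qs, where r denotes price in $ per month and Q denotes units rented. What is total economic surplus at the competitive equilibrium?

Rewriting in direct form: Qs = -5467 + 4r.
Equating demand and supply, 4661 - 0.8r = -5467 + 4r gives 4.8r = 10128, so r* = 2110.
From the demand curve, Q* = 4661 - 0.8(2110) = 2973.
Demand choke price = 5826.25; supply choke price = 1366.75. CS = ½(5826.25 - 2110)(2973) = 5524205.625; PS = ½(2110 - 1366.75)(2973) = 1104841.125. Total surplus = 6629046.75.

Total surplus = 6629046.75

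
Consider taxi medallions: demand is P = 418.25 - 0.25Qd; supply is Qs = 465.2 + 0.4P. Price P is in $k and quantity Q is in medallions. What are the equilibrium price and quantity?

P* = 274.5, Q* = 575

Rewriting in direct form: Qd = 1673 - 4P.
Set Qd = Qs: 1673 - 4P = 465.2 + 0.4P, so 1207.8 = 4.4P and P* = 274.5.
Then Q* = 1673 - 4(274.5) = 575.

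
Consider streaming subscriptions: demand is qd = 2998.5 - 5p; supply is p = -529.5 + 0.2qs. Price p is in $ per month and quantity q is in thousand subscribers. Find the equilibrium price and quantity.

p* = 35.1, q* = 2823

Inverting to quantity form: qs = 2647.5 + 5p.
At equilibrium qd = qs, so 2998.5 - 5p = 2647.5 + 5p; collecting terms, 351 = 10p and p* = 35.1.
Substitute back: q* = 2998.5 - 5(35.1) = 2823.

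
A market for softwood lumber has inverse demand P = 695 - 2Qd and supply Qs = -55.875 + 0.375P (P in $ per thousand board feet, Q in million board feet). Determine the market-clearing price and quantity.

P* = 461, Q* = 117

Inverting to quantity form: Qd = 347.5 - 0.5P.
At equilibrium Qd = Qs, so 347.5 - 0.5P = -55.875 + 0.375P; collecting terms, 403.375 = 0.875P and P* = 461.
Then Q* = 347.5 - 0.5(461) = 117.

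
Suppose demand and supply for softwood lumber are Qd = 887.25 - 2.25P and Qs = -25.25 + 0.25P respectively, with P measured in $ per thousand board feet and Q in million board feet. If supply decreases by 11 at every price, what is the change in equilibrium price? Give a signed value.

ΔP = 4.4

At equilibrium Qd = Qs, so 887.25 - 2.25P = -25.25 + 0.25P; collecting terms, 912.5 = 2.5P and P* = 365.
From the demand curve, Q* = 887.25 - 2.25(365) = 66.
After the shift, supply is Qs = -36.25 + 0.25P.
The new intersection has 923.5 = 2.5P, i.e. P = 369.4, Q = 56.1.
ΔP = 369.4 - 365 = 4.4.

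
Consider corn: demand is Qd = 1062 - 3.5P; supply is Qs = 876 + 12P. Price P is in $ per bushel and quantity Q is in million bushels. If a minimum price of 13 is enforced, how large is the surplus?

Surplus = 15.5

With P fixed at 13, quantity demanded is 1016.5 and quantity supplied is 1032.
Surplus = Qs - Qd = 1032 - 1016.5 = 15.5.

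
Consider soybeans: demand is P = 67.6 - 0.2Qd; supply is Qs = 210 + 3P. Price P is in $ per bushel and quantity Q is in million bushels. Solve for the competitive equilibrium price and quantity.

P* = 16, Q* = 258

In direct form, Qd = 338 - 5P.
Set Qd = Qs: 338 - 5P = 210 + 3P, so 128 = 8P and P* = 16.
Plugging P* into demand: Q* = 338 - 5(16) = 258.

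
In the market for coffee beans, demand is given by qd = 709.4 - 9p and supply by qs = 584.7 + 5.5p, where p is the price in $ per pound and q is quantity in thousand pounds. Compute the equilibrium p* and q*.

At equilibrium qd = qs, so 709.4 - 9p = 584.7 + 5.5p; collecting terms, 124.7 = 14.5p and p* = 8.6.
Then q* = 709.4 - 9(8.6) = 632.

p* = 8.6, q* = 632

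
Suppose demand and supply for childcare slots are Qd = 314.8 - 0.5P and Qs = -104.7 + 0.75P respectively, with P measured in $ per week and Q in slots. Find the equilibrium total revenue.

Total revenue = 49333.2

Set Qd = Qs: 314.8 - 0.5P = -104.7 + 0.75P, so 419.5 = 1.25P and P* = 335.6.
Plugging P* into demand: Q* = 314.8 - 0.5(335.6) = 147.
Total revenue = P* × Q* = 335.6 × 147 = 49333.2.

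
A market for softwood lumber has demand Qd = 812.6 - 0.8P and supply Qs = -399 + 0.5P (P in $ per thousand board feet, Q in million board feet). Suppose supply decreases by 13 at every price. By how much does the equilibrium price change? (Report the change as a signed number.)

Set Qd = Qs: 812.6 - 0.8P = -399 + 0.5P, so 1211.6 = 1.3P and P* = 932.
Substitute back: Q* = 812.6 - 0.8(932) = 67.
After the shift, supply is Qs = -412 + 0.5P.
Re-solving, 1.3P = 1224.6 gives P = 942 and Q = 59.
ΔP = 942 - 932 = 10.

ΔP = 10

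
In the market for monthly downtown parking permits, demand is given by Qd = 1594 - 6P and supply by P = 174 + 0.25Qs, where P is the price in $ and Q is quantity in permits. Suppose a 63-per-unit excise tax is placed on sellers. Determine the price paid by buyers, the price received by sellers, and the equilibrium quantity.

In direct form, Qs = -696 + 4P.
Sellers keep P_s = P_b - 63 per unit, so supply in terms of the buyer price is Qs = -948 + 4P_b.
Market clearing requires 1594 - 6P_b = -948 + 4P_b; hence 2542 = 10P_b and P_b = 254.2.
Then P_s = 254.2 - 63 = 191.2 and Q = 1594 - 6(254.2) = 68.8.

P_b = 254.2, P_s = 191.2, Q = 68.8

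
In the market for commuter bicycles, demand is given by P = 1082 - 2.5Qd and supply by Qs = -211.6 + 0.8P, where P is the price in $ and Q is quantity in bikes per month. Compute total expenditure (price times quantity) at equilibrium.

Total expenditure = 117066

Solving each curve for Q: Qd = 432.8 - 0.4P.
At equilibrium Qd = Qs, so 432.8 - 0.4P = -211.6 + 0.8P; collecting terms, 644.4 = 1.2P and P* = 537.
Then Q* = 432.8 - 0.4(537) = 218.
Total expenditure = P* × Q* = 537 × 218 = 117066.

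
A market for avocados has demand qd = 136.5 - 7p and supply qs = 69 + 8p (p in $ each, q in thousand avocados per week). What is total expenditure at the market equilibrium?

Total expenditure = 472.5

The market clears where 136.5 - 7p = 69 + 8p. Rearranging, 15p = 67.5, hence p* = 4.5.
From the demand curve, q* = 136.5 - 7(4.5) = 105.
Total expenditure = p* × q* = 4.5 × 105 = 472.5.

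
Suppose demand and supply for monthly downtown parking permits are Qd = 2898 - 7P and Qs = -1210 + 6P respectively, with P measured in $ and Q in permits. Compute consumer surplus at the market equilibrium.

Consumer surplus = 33614

Set Qd = Qs: 2898 - 7P = -1210 + 6P, so 4108 = 13P and P* = 316.
Substitute back: Q* = 2898 - 7(316) = 686.
Demand choke price (Qd = 0): P = 2898/7 = 414. Consumer surplus = ½ × (414 - 316) × 686 = 33614.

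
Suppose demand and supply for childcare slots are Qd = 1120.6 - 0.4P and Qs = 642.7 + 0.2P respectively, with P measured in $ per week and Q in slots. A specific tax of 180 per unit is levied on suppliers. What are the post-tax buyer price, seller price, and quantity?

With a tax of 180 on suppliers, they supply based on the net price P_s = P_b - 180, so Qs = 606.7 + 0.2P_b.
Market clearing requires 1120.6 - 0.4P_b = 606.7 + 0.2P_b; hence 513.9 = 0.6P_b and P_b = 856.5.
Then P_s = 856.5 - 180 = 676.5 and Q = 1120.6 - 0.4(856.5) = 778.

P_b = 856.5, P_s = 676.5, Q = 778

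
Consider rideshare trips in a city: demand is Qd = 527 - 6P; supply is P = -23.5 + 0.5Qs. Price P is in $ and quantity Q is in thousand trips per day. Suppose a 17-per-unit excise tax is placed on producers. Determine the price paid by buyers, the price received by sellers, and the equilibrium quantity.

Inverting to quantity form: Qs = 47 + 2P.
With a tax of 17 on producers, they supply based on the net price P_s = P_b - 17, so Qs = 13 + 2P_b.
Equate demand and the shifted supply: 527 - 6P_b = 13 + 2P_b, giving 8P_b = 514, so P_b = 64.25.
So P_s = 47.25 and the quantity traded is Q = 527 - 6(64.25) = 141.5.

P_b = 64.25, P_s = 47.25, Q = 141.5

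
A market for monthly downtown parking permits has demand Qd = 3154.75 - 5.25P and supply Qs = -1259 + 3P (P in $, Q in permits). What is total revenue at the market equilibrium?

Total revenue = 185110

At equilibrium Qd = Qs, so 3154.75 - 5.25P = -1259 + 3P; collecting terms, 4413.75 = 8.25P and P* = 535.
Plugging P* into demand: Q* = 3154.75 - 5.25(535) = 346.
Total revenue = P* × Q* = 535 × 346 = 185110.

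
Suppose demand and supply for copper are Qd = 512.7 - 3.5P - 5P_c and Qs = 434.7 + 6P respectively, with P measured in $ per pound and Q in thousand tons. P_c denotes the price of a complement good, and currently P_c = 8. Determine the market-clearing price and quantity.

P* = 4, Q* = 458.7

With P_c = 8, demand is Qd = 472.7 - 3.5P.
The market clears where 472.7 - 3.5P = 434.7 + 6P. Rearranging, 9.5P = 38, hence P* = 4.
From the demand curve, Q* = 472.7 - 3.5(4) = 458.7.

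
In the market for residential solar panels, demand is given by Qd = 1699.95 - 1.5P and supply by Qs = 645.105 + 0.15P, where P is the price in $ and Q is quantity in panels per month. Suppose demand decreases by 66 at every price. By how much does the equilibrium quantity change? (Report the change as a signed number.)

ΔQ = -6

Set Qd = Qs: 1699.95 - 1.5P = 645.105 + 0.15P, so 1054.845 = 1.65P and P* = 639.3.
Substitute back: Q* = 1699.95 - 1.5(639.3) = 741.
After the shift, demand is Qd = 1633.95 - 1.5P.
The new intersection has 988.845 = 1.65P, i.e. P = 599.3, Q = 735.
ΔQ = 735 - 741 = -6.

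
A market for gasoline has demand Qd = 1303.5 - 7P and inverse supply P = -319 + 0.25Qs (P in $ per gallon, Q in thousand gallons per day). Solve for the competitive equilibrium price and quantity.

P* = 2.5, Q* = 1286

Solving each curve for Q: Qs = 1276 + 4P.
Set Qd = Qs: 1303.5 - 7P = 1276 + 4P, so 27.5 = 11P and P* = 2.5.
Plugging P* into demand: Q* = 1303.5 - 7(2.5) = 1286.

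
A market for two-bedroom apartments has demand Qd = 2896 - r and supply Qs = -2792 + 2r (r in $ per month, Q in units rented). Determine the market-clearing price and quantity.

At equilibrium Qd = Qs, so 2896 - r = -2792 + 2r; collecting terms, 5688 = 3r and r* = 1896.
From the demand curve, Q* = 2896 - 1896 = 1000.

r* = 1896, Q* = 1000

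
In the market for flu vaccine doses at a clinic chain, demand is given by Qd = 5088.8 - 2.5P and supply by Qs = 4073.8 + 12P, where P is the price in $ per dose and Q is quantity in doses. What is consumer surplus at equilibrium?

The market clears where 5088.8 - 2.5P = 4073.8 + 12P. Rearranging, 14.5P = 1015, hence P* = 70.
Then Q* = 5088.8 - 2.5(70) = 4913.8.
Demand choke price (Qd = 0): P = 5088.8/2.5 = 2035.52. Consumer surplus = ½ × (2035.52 - 70) × 4913.8 = 4829086.088.

Consumer surplus = 4829086.088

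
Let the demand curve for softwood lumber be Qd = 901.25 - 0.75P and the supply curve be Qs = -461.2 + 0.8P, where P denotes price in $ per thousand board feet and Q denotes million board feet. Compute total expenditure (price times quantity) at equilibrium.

Set Qd = Qs: 901.25 - 0.75P = -461.2 + 0.8P, so 1362.45 = 1.55P and P* = 879.
Then Q* = 901.25 - 0.75(879) = 242.
Total expenditure = P* × Q* = 879 × 242 = 212718.

Total expenditure = 212718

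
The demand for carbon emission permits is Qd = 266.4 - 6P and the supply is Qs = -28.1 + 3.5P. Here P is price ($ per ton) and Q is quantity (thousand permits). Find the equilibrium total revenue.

The market clears where 266.4 - 6P = -28.1 + 3.5P. Rearranging, 9.5P = 294.5, hence P* = 31.
Substitute back: Q* = 266.4 - 6(31) = 80.4.
Total revenue = P* × Q* = 31 × 80.4 = 2492.4.

Total revenue = 2492.4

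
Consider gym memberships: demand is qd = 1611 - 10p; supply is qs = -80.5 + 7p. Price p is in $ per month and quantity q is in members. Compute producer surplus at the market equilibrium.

At equilibrium qd = qs, so 1611 - 10p = -80.5 + 7p; collecting terms, 1691.5 = 17p and p* = 99.5.
Substitute back: q* = 1611 - 10(99.5) = 616.
Supply choke price (qs = 0): p = 11.5. Producer surplus = ½ × (99.5 - 11.5) × 616 = 27104.

Producer surplus = 27104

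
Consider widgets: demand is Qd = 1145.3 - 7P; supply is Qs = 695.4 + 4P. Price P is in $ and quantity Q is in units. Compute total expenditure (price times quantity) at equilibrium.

Total expenditure = 35133.1

Equating demand and supply, 1145.3 - 7P = 695.4 + 4P gives 11P = 449.9, so P* = 40.9.
Plugging P* into demand: Q* = 1145.3 - 7(40.9) = 859.
Total expenditure = P* × Q* = 40.9 × 859 = 35133.1.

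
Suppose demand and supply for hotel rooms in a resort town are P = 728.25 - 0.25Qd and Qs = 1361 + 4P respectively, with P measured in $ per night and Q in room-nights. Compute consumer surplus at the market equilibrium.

Rewriting in direct form: Qd = 2913 - 4P.
Set Qd = Qs: 2913 - 4P = 1361 + 4P, so 1552 = 8P and P* = 194.
Plugging P* into demand: Q* = 2913 - 4(194) = 2137.
Demand choke price (Qd = 0): P = 2913/4 = 728.25. Consumer surplus = ½ × (728.25 - 194) × 2137 = 570846.125.

Consumer surplus = 570846.125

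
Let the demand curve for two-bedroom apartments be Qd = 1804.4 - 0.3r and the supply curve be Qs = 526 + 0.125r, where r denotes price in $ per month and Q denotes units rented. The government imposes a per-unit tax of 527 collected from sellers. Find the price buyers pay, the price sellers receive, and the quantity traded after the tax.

r_b = 3163, r_s = 2636, Q = 855.5

The tax drives a wedge r_b - r_s = 527. Substituting r_s = r_b - 527 into supply: Qs = 460.125 + 0.125r_b.
Equate demand and the shifted supply: 1804.4 - 0.3r_b = 460.125 + 0.125r_b, giving 0.425r_b = 1344.275, so r_b = 3163.
So r_s = 2636 and the quantity traded is Q = 1804.4 - 0.3(3163) = 855.5.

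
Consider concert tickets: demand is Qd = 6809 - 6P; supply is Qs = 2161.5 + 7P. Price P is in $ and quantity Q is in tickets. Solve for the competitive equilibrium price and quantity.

P* = 357.5, Q* = 4664

The market clears where 6809 - 6P = 2161.5 + 7P. Rearranging, 13P = 4647.5, hence P* = 357.5.
Substitute back: Q* = 6809 - 6(357.5) = 4664.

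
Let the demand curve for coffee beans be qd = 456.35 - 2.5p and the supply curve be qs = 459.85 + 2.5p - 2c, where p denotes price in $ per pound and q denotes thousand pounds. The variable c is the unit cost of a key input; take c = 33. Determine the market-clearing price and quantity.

With c = 33, supply is qs = 393.85 + 2.5p.
Set qd = qs: 456.35 - 2.5p = 393.85 + 2.5p, so 62.5 = 5p and p* = 12.5.
From the demand curve, q* = 456.35 - 2.5(12.5) = 425.1.

p* = 12.5, q* = 425.1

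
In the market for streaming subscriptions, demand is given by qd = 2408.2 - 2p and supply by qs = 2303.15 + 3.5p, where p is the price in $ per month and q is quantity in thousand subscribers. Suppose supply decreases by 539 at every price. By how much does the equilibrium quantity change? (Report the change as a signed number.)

Δq = -196

At equilibrium qd = qs, so 2408.2 - 2p = 2303.15 + 3.5p; collecting terms, 105.05 = 5.5p and p* = 19.1.
Then q* = 2408.2 - 2(19.1) = 2370.
After the shift, supply is qs = 1764.15 + 3.5p.
The new intersection has 644.05 = 5.5p, i.e. p = 117.1, q = 2174.
Δq = 2174 - 2370 = -196.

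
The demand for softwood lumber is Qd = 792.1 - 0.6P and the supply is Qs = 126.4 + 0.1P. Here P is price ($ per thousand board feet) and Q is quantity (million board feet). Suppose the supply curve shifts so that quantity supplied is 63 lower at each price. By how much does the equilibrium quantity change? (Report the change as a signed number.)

ΔQ = -54

Set Qd = Qs: 792.1 - 0.6P = 126.4 + 0.1P, so 665.7 = 0.7P and P* = 951.
Plugging P* into demand: Q* = 792.1 - 0.6(951) = 221.5.
After the shift, supply is Qs = 63.4 + 0.1P.
New equilibrium: 728.7 = 0.7P, so P = 1041 and Q = 167.5.
ΔQ = 167.5 - 221.5 = -54.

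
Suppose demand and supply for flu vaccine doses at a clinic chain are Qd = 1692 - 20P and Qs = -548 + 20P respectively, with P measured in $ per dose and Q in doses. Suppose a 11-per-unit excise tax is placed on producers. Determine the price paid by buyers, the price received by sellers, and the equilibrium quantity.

The tax drives a wedge P_b - P_s = 11. Substituting P_s = P_b - 11 into supply: Qs = -768 + 20P_b.
Market clearing requires 1692 - 20P_b = -768 + 20P_b; hence 2460 = 40P_b and P_b = 61.5.
So P_s = 50.5 and the quantity traded is Q = 1692 - 20(61.5) = 462.

P_b = 61.5, P_s = 50.5, Q = 462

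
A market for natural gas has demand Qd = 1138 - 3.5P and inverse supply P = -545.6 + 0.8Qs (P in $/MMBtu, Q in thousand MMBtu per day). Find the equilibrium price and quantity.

P* = 96, Q* = 802

Solving each curve for Q: Qs = 682 + 1.25P.
Set Qd = Qs: 1138 - 3.5P = 682 + 1.25P, so 456 = 4.75P and P* = 96.
Plugging P* into demand: Q* = 1138 - 3.5(96) = 802.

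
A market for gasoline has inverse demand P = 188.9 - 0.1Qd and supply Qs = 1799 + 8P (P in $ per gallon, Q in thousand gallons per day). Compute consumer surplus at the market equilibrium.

Rewriting in direct form: Qd = 1889 - 10P.
The market clears where 1889 - 10P = 1799 + 8P. Rearranging, 18P = 90, hence P* = 5.
Plugging P* into demand: Q* = 1889 - 10(5) = 1839.
Demand choke price (Qd = 0): P = 1889/10 = 188.9. Consumer surplus = ½ × (188.9 - 5) × 1839 = 169096.05.

Consumer surplus = 169096.05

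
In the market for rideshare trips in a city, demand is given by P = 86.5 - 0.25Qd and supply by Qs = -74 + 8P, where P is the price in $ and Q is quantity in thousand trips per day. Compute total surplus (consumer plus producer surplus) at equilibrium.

Inverting to quantity form: Qd = 346 - 4P.
Equating demand and supply, 346 - 4P = -74 + 8P gives 12P = 420, so P* = 35.
From the demand curve, Q* = 346 - 4(35) = 206.
Demand choke price = 86.5; supply choke price = 9.25. CS = ½(86.5 - 35)(206) = 5304.5; PS = ½(35 - 9.25)(206) = 2652.25. Total surplus = 7956.75.

Total surplus = 7956.75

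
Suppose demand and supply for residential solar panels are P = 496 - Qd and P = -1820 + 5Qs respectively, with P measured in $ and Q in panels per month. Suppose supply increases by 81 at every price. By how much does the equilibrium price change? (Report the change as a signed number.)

Solving each curve for Q: Qd = 496 - P and Qs = 364 + 0.2P.
The market clears where 496 - P = 364 + 0.2P. Rearranging, 1.2P = 132, hence P* = 110.
Plugging P* into demand: Q* = 496 - 110 = 386.
After the shift, supply is Qs = 445 + 0.2P.
The new intersection has 51 = 1.2P, i.e. P = 42.5, Q = 453.5.
ΔP = 42.5 - 110 = -67.5.

ΔP = -67.5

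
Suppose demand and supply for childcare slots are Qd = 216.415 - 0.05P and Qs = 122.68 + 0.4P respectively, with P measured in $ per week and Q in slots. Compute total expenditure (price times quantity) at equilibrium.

Total expenditure = 42909.8

Set Qd = Qs: 216.415 - 0.05P = 122.68 + 0.4P, so 93.735 = 0.45P and P* = 208.3.
Plugging P* into demand: Q* = 216.415 - 0.05(208.3) = 206.
Total expenditure = P* × Q* = 208.3 × 206 = 42909.8.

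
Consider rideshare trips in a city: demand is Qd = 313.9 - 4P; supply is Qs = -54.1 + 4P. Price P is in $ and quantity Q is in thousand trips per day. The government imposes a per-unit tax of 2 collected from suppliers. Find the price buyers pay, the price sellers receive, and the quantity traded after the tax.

P_b = 47, P_s = 45, Q = 125.9

The tax drives a wedge P_b - P_s = 2. Substituting P_s = P_b - 2 into supply: Qs = -62.1 + 4P_b.
Market clearing requires 313.9 - 4P_b = -62.1 + 4P_b; hence 376 = 8P_b and P_b = 47.
Then P_s = 47 - 2 = 45 and Q = 313.9 - 4(47) = 125.9.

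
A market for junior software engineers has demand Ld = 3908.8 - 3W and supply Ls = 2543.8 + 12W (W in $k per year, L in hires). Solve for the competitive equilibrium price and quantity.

W* = 91, L* = 3635.8

The market clears where 3908.8 - 3W = 2543.8 + 12W. Rearranging, 15W = 1365, hence W* = 91.
Then L* = 3908.8 - 3(91) = 3635.8.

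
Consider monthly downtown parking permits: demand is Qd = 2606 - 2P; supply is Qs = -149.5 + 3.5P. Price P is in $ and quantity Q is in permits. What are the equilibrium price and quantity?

The market clears where 2606 - 2P = -149.5 + 3.5P. Rearranging, 5.5P = 2755.5, hence P* = 501.
Substitute back: Q* = 2606 - 2(501) = 1604.

P* = 501, Q* = 1604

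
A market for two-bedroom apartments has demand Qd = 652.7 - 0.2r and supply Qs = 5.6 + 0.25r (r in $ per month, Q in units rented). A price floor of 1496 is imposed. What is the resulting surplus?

Evaluating both curves at the floor price 1496 gives Qd = 353.5, Qs = 379.6.
Surplus = Qs - Qd = 379.6 - 353.5 = 26.1.

Surplus = 26.1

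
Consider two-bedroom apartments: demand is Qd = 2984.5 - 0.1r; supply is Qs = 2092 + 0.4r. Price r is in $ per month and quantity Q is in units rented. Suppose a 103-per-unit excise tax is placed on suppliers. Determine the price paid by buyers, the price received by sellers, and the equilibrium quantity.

r_b = 1867.4, r_s = 1764.4, Q = 2797.76

The tax drives a wedge r_b - r_s = 103. Substituting r_s = r_b - 103 into supply: Qs = 2050.8 + 0.4r_b.
Set Qd = Qs: 2984.5 - 0.1r_b = 2050.8 + 0.4r_b, so 933.7 = 0.5r_b and r_b = 1867.4.
Then r_s = 1867.4 - 103 = 1764.4 and Q = 2984.5 - 0.1(1867.4) = 2797.76.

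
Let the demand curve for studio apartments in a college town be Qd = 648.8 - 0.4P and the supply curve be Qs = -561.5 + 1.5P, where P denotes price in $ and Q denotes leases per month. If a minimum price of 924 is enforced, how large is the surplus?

Surplus = 545.3

With P fixed at 924, quantity demanded is 279.2 and quantity supplied is 824.5.
Surplus = Qs - Qd = 824.5 - 279.2 = 545.3.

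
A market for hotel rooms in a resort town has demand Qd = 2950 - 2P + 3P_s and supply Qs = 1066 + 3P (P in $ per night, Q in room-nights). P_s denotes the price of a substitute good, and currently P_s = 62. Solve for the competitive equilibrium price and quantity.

With P_s = 62, demand is Qd = 3136 - 2P.
Set Qd = Qs: 3136 - 2P = 1066 + 3P, so 2070 = 5P and P* = 414.
From the demand curve, Q* = 3136 - 2(414) = 2308.

P* = 414, Q* = 2308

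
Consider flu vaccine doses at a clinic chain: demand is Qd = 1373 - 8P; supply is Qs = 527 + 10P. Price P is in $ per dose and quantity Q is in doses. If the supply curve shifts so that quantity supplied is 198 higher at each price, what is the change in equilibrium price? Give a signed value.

Equating demand and supply, 1373 - 8P = 527 + 10P gives 18P = 846, so P* = 47.
Substitute back: Q* = 1373 - 8(47) = 997.
After the shift, supply is Qs = 725 + 10P.
New equilibrium: 648 = 18P, so P = 36 and Q = 1085.
ΔP = 36 - 47 = -11.

ΔP = -11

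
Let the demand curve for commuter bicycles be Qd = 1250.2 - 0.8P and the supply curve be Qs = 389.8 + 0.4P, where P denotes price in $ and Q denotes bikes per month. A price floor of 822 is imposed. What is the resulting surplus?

Surplus = 126

Evaluating both curves at the floor price 822 gives Qd = 592.6, Qs = 718.6.
Surplus = Qs - Qd = 718.6 - 592.6 = 126.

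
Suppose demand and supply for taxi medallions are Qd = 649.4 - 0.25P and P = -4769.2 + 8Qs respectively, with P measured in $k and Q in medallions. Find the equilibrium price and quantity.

Rewriting in direct form: Qs = 596.15 + 0.125P.
Set Qd = Qs: 649.4 - 0.25P = 596.15 + 0.125P, so 53.25 = 0.375P and P* = 142.
Substitute back: Q* = 649.4 - 0.25(142) = 613.9.

P* = 142, Q* = 613.9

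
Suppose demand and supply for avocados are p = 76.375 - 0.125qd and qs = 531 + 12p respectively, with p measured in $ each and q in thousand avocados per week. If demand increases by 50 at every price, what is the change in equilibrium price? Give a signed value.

Δp = 2.5

Inverting to quantity form: qd = 611 - 8p.
Equating demand and supply, 611 - 8p = 531 + 12p gives 20p = 80, so p* = 4.
Plugging p* into demand: q* = 611 - 8(4) = 579.
After the shift, demand is qd = 661 - 8p.
New equilibrium: 130 = 20p, so p = 6.5 and q = 609.
Δp = 6.5 - 4 = 2.5.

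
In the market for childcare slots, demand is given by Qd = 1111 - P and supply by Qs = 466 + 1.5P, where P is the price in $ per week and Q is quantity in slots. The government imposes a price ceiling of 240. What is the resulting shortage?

Evaluating both curves at the ceiling price 240 gives Qd = 871, Qs = 826.
Shortage = Qd - Qs = 871 - 826 = 45.

Shortage = 45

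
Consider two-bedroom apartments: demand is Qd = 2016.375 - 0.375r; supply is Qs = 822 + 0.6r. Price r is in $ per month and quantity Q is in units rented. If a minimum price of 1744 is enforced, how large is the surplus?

Surplus = 506.025

With r fixed at 1744, quantity demanded is 1362.375 and quantity supplied is 1868.4.
Surplus = Qs - Qd = 1868.4 - 1362.375 = 506.025.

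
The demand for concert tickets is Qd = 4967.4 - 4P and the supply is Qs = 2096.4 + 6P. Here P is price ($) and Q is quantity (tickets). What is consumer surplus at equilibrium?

Consumer surplus = 1823095.125

Set Qd = Qs: 4967.4 - 4P = 2096.4 + 6P, so 2871 = 10P and P* = 287.1.
Plugging P* into demand: Q* = 4967.4 - 4(287.1) = 3819.
Demand choke price (Qd = 0): P = 4967.4/4 = 1241.85. Consumer surplus = ½ × (1241.85 - 287.1) × 3819 = 1823095.125.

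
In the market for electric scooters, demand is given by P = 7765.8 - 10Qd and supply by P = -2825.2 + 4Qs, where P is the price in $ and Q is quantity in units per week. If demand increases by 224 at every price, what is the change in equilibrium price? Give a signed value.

ΔP = 640

Solving each curve for Q: Qd = 776.58 - 0.1P and Qs = 706.3 + 0.25P.
At equilibrium Qd = Qs, so 776.58 - 0.1P = 706.3 + 0.25P; collecting terms, 70.28 = 0.35P and P* = 200.8.
Substitute back: Q* = 776.58 - 0.1(200.8) = 756.5.
After the shift, demand is Qd = 1000.58 - 0.1P.
Re-solving, 0.35P = 294.28 gives P = 840.8 and Q = 916.5.
ΔP = 840.8 - 200.8 = 640.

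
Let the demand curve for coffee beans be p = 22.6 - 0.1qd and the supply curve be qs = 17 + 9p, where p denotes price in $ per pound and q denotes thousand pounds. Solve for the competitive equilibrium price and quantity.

p* = 11, q* = 116

In direct form, qd = 226 - 10p.
Set qd = qs: 226 - 10p = 17 + 9p, so 209 = 19p and p* = 11.
Then q* = 226 - 10(11) = 116.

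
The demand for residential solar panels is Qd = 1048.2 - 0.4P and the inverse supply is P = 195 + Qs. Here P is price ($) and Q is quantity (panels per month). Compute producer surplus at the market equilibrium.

Inverting to quantity form: Qs = -195 + P.
Equating demand and supply, 1048.2 - 0.4P = -195 + P gives 1.4P = 1243.2, so P* = 888.
Then Q* = 1048.2 - 0.4(888) = 693.
Supply choke price (Qs = 0): P = 195. Producer surplus = ½ × (888 - 195) × 693 = 240124.5.

Producer surplus = 240124.5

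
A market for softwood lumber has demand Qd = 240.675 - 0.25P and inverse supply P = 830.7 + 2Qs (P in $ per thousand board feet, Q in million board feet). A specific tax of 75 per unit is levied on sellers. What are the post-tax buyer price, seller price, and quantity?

Rewriting in direct form: Qs = -415.35 + 0.5P.
The tax drives a wedge P_b - P_s = 75. Substituting P_s = P_b - 75 into supply: Qs = -452.85 + 0.5P_b.
Set Qd = Qs: 240.675 - 0.25P_b = -452.85 + 0.5P_b, so 693.525 = 0.75P_b and P_b = 924.7.
So P_s = 849.7 and the quantity traded is Q = 240.675 - 0.25(924.7) = 9.5.

P_b = 924.7, P_s = 849.7, Q = 9.5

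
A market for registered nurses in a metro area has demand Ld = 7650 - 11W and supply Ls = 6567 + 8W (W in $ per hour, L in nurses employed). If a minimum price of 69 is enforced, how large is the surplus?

Surplus = 228

With W fixed at 69, quantity demanded is 6891 and quantity supplied is 7119.
Surplus = Ls - Ld = 7119 - 6891 = 228.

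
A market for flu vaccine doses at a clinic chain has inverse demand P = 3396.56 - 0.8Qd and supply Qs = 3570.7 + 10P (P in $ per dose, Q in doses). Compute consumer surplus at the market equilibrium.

In direct form, Qd = 4245.7 - 1.25P.
The market clears where 4245.7 - 1.25P = 3570.7 + 10P. Rearranging, 11.25P = 675, hence P* = 60.
Plugging P* into demand: Q* = 4245.7 - 1.25(60) = 4170.7.
Demand choke price (Qd = 0): P = 4245.7/1.25 = 3396.56. Consumer surplus = ½ × (3396.56 - 60) × 4170.7 = 6957895.396.

Consumer surplus = 6957895.396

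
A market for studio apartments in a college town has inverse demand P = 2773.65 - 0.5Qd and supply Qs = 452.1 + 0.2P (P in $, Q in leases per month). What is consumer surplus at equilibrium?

Inverting to quantity form: Qd = 5547.3 - 2P.
Equating demand and supply, 5547.3 - 2P = 452.1 + 0.2P gives 2.2P = 5095.2, so P* = 2316.
From the demand curve, Q* = 5547.3 - 2(2316) = 915.3.
Demand choke price (Qd = 0): P = 5547.3/2 = 2773.65. Consumer surplus = ½ × (2773.65 - 2316) × 915.3 = 209443.5225.

Consumer surplus = 209443.5225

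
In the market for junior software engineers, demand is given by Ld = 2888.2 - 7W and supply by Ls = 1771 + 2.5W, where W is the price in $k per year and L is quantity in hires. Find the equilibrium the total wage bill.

The market clears where 2888.2 - 7W = 1771 + 2.5W. Rearranging, 9.5W = 1117.2, hence W* = 117.6.
From the demand curve, L* = 2888.2 - 7(117.6) = 2065.
The total wage bill = W* × L* = 117.6 × 2065 = 242844.

The total wage bill = 242844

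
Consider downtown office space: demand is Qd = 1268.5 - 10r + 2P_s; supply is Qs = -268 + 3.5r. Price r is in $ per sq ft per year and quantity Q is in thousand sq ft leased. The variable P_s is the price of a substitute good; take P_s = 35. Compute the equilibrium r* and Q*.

r* = 119, Q* = 148.5

With P_s = 35, demand is Qd = 1338.5 - 10r.
The market clears where 1338.5 - 10r = -268 + 3.5r. Rearranging, 13.5r = 1606.5, hence r* = 119.
Then Q* = 1338.5 - 10(119) = 148.5.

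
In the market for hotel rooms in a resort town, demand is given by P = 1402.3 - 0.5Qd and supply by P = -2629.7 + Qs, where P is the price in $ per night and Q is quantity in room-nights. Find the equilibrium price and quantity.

In direct form, Qd = 2804.6 - 2P and Qs = 2629.7 + P.
At equilibrium Qd = Qs, so 2804.6 - 2P = 2629.7 + P; collecting terms, 174.9 = 3P and P* = 58.3.
From the demand curve, Q* = 2804.6 - 2(58.3) = 2688.

P* = 58.3, Q* = 2688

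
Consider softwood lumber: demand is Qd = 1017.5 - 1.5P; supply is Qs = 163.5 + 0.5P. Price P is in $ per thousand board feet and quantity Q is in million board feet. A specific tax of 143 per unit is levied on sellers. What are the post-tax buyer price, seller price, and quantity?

P_b = 462.75, P_s = 319.75, Q = 323.375

The tax drives a wedge P_b - P_s = 143. Substituting P_s = P_b - 143 into supply: Qs = 92 + 0.5P_b.
Market clearing requires 1017.5 - 1.5P_b = 92 + 0.5P_b; hence 925.5 = 2P_b and P_b = 462.75.
So P_s = 319.75 and the quantity traded is Q = 1017.5 - 1.5(462.75) = 323.375.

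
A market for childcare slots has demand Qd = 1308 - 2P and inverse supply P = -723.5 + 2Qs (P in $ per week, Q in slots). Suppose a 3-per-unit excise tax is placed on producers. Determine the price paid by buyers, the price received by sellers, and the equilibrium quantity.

Solving each curve for Q: Qs = 361.75 + 0.5P.
With a tax of 3 on producers, they supply based on the net price P_s = P_b - 3, so Qs = 360.25 + 0.5P_b.
Market clearing requires 1308 - 2P_b = 360.25 + 0.5P_b; hence 947.75 = 2.5P_b and P_b = 379.1.
Then P_s = 379.1 - 3 = 376.1 and Q = 1308 - 2(379.1) = 549.8.

P_b = 379.1, P_s = 376.1, Q = 549.8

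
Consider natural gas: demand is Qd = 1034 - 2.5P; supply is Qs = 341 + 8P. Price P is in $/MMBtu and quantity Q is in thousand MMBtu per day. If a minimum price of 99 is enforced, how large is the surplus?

Surplus = 346.5

With P fixed at 99, quantity demanded is 786.5 and quantity supplied is 1133.
Surplus = Qs - Qd = 1133 - 786.5 = 346.5.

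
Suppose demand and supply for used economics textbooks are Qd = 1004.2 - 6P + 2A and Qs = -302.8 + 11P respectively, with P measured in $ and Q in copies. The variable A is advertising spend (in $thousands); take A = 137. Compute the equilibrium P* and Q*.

With A = 137, demand is Qd = 1278.2 - 6P.
At equilibrium Qd = Qs, so 1278.2 - 6P = -302.8 + 11P; collecting terms, 1581 = 17P and P* = 93.
Substitute back: Q* = 1278.2 - 6(93) = 720.2.

P* = 93, Q* = 720.2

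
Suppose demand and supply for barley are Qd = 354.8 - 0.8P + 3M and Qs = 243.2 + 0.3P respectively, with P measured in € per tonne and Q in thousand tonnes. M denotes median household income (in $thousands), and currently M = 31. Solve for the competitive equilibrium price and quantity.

P* = 186, Q* = 299

With M = 31, demand is Qd = 447.8 - 0.8P.
The market clears where 447.8 - 0.8P = 243.2 + 0.3P. Rearranging, 1.1P = 204.6, hence P* = 186.
From the demand curve, Q* = 447.8 - 0.8(186) = 299.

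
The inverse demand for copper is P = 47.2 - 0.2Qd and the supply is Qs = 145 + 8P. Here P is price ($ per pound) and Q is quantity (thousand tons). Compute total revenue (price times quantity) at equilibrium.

Total revenue = 1407

Rewriting in direct form: Qd = 236 - 5P.
At equilibrium Qd = Qs, so 236 - 5P = 145 + 8P; collecting terms, 91 = 13P and P* = 7.
Then Q* = 236 - 5(7) = 201.
Total revenue = P* × Q* = 7 × 201 = 1407.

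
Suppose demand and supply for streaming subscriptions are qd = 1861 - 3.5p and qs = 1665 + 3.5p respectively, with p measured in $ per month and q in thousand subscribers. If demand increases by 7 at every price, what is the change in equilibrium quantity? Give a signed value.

Δq = 3.5

The market clears where 1861 - 3.5p = 1665 + 3.5p. Rearranging, 7p = 196, hence p* = 28.
From the demand curve, q* = 1861 - 3.5(28) = 1763.
After the shift, demand is qd = 1868 - 3.5p.
The new intersection has 203 = 7p, i.e. p = 29, q = 1766.5.
Δq = 1766.5 - 1763 = 3.5.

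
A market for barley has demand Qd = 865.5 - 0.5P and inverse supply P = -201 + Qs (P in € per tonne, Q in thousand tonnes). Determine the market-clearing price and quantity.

Inverting to quantity form: Qs = 201 + P.
Equating demand and supply, 865.5 - 0.5P = 201 + P gives 1.5P = 664.5, so P* = 443.
Plugging P* into demand: Q* = 865.5 - 0.5(443) = 644.

P* = 443, Q* = 644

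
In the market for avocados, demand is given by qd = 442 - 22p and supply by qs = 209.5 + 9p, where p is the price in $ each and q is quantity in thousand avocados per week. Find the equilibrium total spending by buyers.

Total spending by buyers = 2077.5

Equating demand and supply, 442 - 22p = 209.5 + 9p gives 31p = 232.5, so p* = 7.5.
Substitute back: q* = 442 - 22(7.5) = 277.
Total spending by buyers = p* × q* = 7.5 × 277 = 2077.5.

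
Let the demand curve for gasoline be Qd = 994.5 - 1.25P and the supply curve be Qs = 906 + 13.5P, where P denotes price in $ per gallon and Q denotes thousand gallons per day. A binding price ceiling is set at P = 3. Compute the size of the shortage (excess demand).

Evaluating both curves at the ceiling price 3 gives Qd = 990.75, Qs = 946.5.
Shortage = Qd - Qs = 990.75 - 946.5 = 44.25.

Shortage = 44.25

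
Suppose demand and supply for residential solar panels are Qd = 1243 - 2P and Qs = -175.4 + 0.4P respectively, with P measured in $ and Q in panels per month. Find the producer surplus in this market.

Producer surplus = 4651.25

The market clears where 1243 - 2P = -175.4 + 0.4P. Rearranging, 2.4P = 1418.4, hence P* = 591.
From the demand curve, Q* = 1243 - 2(591) = 61.
Supply choke price (Qs = 0): P = 438.5. Producer surplus = ½ × (591 - 438.5) × 61 = 4651.25.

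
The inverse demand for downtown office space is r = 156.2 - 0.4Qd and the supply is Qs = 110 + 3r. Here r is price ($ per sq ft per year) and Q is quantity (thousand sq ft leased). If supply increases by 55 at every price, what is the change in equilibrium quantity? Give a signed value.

ΔQ = 25

In direct form, Qd = 390.5 - 2.5r.
Equating demand and supply, 390.5 - 2.5r = 110 + 3r gives 5.5r = 280.5, so r* = 51.
Plugging r* into demand: Q* = 390.5 - 2.5(51) = 263.
After the shift, supply is Qs = 165 + 3r.
Re-solving, 5.5r = 225.5 gives r = 41 and Q = 288.
ΔQ = 288 - 263 = 25.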